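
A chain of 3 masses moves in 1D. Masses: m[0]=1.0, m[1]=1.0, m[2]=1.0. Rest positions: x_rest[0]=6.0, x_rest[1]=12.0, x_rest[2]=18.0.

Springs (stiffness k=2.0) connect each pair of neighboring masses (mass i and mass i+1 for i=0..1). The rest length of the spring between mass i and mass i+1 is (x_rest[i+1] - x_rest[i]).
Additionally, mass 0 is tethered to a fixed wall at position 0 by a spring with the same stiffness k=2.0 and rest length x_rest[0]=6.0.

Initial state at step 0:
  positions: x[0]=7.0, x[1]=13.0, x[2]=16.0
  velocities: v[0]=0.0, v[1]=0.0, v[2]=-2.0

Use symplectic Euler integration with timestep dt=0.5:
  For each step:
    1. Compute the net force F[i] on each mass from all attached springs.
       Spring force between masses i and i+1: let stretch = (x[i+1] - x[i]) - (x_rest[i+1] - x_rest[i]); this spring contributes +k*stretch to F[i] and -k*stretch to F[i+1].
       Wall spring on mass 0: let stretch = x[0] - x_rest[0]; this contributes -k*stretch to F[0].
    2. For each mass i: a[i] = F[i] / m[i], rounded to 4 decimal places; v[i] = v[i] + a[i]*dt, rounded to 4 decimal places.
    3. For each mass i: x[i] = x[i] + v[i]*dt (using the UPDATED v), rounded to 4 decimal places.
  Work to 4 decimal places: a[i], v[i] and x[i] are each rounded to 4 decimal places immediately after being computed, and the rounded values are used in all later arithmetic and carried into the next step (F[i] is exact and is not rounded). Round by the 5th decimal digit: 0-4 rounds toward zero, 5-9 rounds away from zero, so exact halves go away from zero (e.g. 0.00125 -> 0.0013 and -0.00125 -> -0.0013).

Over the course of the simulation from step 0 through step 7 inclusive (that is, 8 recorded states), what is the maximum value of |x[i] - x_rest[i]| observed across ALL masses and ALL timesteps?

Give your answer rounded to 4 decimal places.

Step 0: x=[7.0000 13.0000 16.0000] v=[0.0000 0.0000 -2.0000]
Step 1: x=[6.5000 11.5000 16.5000] v=[-1.0000 -3.0000 1.0000]
Step 2: x=[5.2500 10.0000 17.5000] v=[-2.5000 -3.0000 2.0000]
Step 3: x=[3.7500 9.8750 17.7500] v=[-3.0000 -0.2500 0.5000]
Step 4: x=[3.4375 10.6250 17.0625] v=[-0.6250 1.5000 -1.3750]
Step 5: x=[5.0000 11.0000 16.1563] v=[3.1250 0.7500 -1.8125]
Step 6: x=[7.0625 10.9532 15.6719] v=[4.1250 -0.0937 -0.9688]
Step 7: x=[7.5391 11.3204 15.8282] v=[0.9532 0.7343 0.3125]
Max displacement = 2.5625

Answer: 2.5625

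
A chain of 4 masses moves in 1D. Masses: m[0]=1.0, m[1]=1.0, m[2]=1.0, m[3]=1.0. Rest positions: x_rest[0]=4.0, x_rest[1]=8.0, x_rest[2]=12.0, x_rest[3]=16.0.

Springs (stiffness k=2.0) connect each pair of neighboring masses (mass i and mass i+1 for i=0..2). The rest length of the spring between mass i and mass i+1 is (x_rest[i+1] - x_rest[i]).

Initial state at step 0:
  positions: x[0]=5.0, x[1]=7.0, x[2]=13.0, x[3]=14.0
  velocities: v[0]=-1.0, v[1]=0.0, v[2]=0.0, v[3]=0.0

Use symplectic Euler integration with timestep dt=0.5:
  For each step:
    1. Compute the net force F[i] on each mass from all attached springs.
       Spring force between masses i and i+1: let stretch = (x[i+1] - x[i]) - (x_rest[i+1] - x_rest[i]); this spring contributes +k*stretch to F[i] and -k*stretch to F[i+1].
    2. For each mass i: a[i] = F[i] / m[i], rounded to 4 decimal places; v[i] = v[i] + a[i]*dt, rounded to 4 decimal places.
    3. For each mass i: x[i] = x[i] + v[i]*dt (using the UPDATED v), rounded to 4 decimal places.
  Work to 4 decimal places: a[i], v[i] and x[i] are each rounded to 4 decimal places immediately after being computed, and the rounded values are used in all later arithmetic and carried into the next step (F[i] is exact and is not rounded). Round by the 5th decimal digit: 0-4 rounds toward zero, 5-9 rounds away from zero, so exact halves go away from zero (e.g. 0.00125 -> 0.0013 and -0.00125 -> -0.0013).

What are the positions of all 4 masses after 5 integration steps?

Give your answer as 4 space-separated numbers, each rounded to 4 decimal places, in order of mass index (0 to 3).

Step 0: x=[5.0000 7.0000 13.0000 14.0000] v=[-1.0000 0.0000 0.0000 0.0000]
Step 1: x=[3.5000 9.0000 10.5000 15.5000] v=[-3.0000 4.0000 -5.0000 3.0000]
Step 2: x=[2.7500 9.0000 9.7500 16.5000] v=[-1.5000 0.0000 -1.5000 2.0000]
Step 3: x=[3.1250 6.2500 12.0000 16.1250] v=[0.7500 -5.5000 4.5000 -0.7500]
Step 4: x=[3.0625 4.8125 13.4375 15.6875] v=[-0.1250 -2.8750 2.8750 -0.8750]
Step 5: x=[1.8750 6.8125 11.6875 16.1250] v=[-2.3750 4.0000 -3.5000 0.8750]

Answer: 1.8750 6.8125 11.6875 16.1250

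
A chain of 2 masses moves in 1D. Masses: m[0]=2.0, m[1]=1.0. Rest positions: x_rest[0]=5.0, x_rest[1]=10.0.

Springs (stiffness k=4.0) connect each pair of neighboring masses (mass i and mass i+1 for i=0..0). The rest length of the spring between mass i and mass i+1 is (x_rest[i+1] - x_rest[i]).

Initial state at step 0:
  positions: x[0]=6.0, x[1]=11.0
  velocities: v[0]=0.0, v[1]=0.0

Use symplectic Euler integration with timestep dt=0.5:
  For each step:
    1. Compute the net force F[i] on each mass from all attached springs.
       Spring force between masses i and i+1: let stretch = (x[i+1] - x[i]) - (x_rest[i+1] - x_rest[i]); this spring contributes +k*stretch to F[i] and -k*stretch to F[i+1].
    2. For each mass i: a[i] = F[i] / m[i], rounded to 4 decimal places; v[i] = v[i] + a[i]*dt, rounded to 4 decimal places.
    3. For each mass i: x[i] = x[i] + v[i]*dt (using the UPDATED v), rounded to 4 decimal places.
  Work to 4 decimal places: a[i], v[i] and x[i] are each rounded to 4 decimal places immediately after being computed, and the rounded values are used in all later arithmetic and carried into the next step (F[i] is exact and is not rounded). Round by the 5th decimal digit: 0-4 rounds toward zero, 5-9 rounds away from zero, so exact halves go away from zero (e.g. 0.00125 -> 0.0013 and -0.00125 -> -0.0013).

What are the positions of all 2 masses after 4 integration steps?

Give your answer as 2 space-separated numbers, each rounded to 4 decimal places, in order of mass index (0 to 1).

Step 0: x=[6.0000 11.0000] v=[0.0000 0.0000]
Step 1: x=[6.0000 11.0000] v=[0.0000 0.0000]
Step 2: x=[6.0000 11.0000] v=[0.0000 0.0000]
Step 3: x=[6.0000 11.0000] v=[0.0000 0.0000]
Step 4: x=[6.0000 11.0000] v=[0.0000 0.0000]

Answer: 6.0000 11.0000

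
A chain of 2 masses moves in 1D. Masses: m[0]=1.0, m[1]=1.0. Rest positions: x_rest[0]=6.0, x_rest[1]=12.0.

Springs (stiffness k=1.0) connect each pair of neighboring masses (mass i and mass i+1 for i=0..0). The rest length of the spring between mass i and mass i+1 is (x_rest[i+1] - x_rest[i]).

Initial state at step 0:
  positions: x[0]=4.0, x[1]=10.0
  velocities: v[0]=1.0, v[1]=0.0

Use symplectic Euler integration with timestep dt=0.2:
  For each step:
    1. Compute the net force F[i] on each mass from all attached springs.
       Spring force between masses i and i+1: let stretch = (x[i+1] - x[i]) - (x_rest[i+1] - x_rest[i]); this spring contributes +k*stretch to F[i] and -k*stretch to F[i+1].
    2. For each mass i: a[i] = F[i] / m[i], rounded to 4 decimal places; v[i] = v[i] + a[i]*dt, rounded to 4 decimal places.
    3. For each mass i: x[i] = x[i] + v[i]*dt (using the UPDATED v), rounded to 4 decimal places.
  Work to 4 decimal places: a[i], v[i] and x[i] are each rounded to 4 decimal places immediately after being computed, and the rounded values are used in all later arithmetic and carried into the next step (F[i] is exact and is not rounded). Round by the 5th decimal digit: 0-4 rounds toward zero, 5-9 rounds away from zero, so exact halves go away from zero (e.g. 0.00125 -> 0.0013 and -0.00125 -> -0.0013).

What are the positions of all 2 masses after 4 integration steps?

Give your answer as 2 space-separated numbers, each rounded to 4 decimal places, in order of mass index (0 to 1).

Answer: 4.7238 10.0762

Derivation:
Step 0: x=[4.0000 10.0000] v=[1.0000 0.0000]
Step 1: x=[4.2000 10.0000] v=[1.0000 0.0000]
Step 2: x=[4.3920 10.0080] v=[0.9600 0.0400]
Step 3: x=[4.5686 10.0314] v=[0.8832 0.1168]
Step 4: x=[4.7238 10.0762] v=[0.7758 0.2242]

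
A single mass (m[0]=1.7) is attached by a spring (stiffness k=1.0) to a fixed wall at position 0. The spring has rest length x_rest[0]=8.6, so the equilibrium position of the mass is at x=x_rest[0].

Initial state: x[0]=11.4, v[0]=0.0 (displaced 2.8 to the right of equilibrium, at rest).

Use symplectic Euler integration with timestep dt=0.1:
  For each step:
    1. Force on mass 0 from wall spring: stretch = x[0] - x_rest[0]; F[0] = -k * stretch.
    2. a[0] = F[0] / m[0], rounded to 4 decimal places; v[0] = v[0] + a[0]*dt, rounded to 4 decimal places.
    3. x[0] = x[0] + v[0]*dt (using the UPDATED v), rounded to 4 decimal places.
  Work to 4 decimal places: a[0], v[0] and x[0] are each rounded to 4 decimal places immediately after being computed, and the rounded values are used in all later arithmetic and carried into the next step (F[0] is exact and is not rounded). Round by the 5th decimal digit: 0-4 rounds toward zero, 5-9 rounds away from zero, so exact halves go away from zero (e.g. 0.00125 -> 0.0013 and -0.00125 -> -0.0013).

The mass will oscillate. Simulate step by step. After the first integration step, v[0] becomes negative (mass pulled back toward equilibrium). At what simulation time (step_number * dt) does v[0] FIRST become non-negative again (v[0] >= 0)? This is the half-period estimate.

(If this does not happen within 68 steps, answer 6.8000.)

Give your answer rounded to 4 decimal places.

Answer: 4.1000

Derivation:
Step 0: x=[11.4000] v=[0.0000]
Step 1: x=[11.3835] v=[-0.1647]
Step 2: x=[11.3507] v=[-0.3284]
Step 3: x=[11.3017] v=[-0.4902]
Step 4: x=[11.2368] v=[-0.6491]
Step 5: x=[11.1564] v=[-0.8042]
Step 6: x=[11.0609] v=[-0.9546]
Step 7: x=[10.9510] v=[-1.0994]
Step 8: x=[10.8272] v=[-1.2377]
Step 9: x=[10.6903] v=[-1.3687]
Step 10: x=[10.5411] v=[-1.4917]
Step 11: x=[10.3805] v=[-1.6059]
Step 12: x=[10.2094] v=[-1.7106]
Step 13: x=[10.0289] v=[-1.8053]
Step 14: x=[9.8400] v=[-1.8894]
Step 15: x=[9.6438] v=[-1.9623]
Step 16: x=[9.4414] v=[-2.0237]
Step 17: x=[9.2341] v=[-2.0732]
Step 18: x=[9.0231] v=[-2.1105]
Step 19: x=[8.8096] v=[-2.1354]
Step 20: x=[8.5948] v=[-2.1477]
Step 21: x=[8.3801] v=[-2.1474]
Step 22: x=[8.1667] v=[-2.1345]
Step 23: x=[7.9558] v=[-2.1090]
Step 24: x=[7.7487] v=[-2.0711]
Step 25: x=[7.5466] v=[-2.0210]
Step 26: x=[7.3507] v=[-1.9590]
Step 27: x=[7.1622] v=[-1.8855]
Step 28: x=[6.9821] v=[-1.8009]
Step 29: x=[6.8115] v=[-1.7057]
Step 30: x=[6.6515] v=[-1.6005]
Step 31: x=[6.5029] v=[-1.4859]
Step 32: x=[6.3667] v=[-1.3625]
Step 33: x=[6.2436] v=[-1.2311]
Step 34: x=[6.1344] v=[-1.0925]
Step 35: x=[6.0397] v=[-0.9475]
Step 36: x=[5.9600] v=[-0.7969]
Step 37: x=[5.8958] v=[-0.6416]
Step 38: x=[5.8476] v=[-0.4825]
Step 39: x=[5.8155] v=[-0.3206]
Step 40: x=[5.7998] v=[-0.1568]
Step 41: x=[5.8006] v=[0.0079]
First v>=0 after going negative at step 41, time=4.1000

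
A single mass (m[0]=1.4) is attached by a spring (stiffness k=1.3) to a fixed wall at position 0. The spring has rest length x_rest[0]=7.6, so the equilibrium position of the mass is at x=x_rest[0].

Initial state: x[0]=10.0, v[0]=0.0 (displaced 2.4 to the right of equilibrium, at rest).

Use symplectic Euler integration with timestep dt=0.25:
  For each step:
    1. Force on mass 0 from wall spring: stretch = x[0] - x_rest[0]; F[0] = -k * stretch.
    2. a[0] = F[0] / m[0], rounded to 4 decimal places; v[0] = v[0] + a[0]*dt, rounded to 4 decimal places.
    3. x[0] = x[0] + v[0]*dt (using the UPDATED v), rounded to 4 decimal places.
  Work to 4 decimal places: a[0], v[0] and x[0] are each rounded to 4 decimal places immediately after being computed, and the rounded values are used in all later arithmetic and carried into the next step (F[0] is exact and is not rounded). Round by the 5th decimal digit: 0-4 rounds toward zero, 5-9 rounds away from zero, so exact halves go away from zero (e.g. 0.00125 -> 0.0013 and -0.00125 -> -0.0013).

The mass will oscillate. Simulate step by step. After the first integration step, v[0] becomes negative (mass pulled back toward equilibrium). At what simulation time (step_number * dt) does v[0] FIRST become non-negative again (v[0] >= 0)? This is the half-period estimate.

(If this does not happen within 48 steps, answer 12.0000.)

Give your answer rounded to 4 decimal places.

Step 0: x=[10.0000] v=[0.0000]
Step 1: x=[9.8607] v=[-0.5572]
Step 2: x=[9.5902] v=[-1.0820]
Step 3: x=[9.2042] v=[-1.5440]
Step 4: x=[8.7251] v=[-1.9164]
Step 5: x=[8.1807] v=[-2.1776]
Step 6: x=[7.6026] v=[-2.3124]
Step 7: x=[7.0244] v=[-2.3130]
Step 8: x=[6.4796] v=[-2.1794]
Step 9: x=[5.9998] v=[-1.9193]
Step 10: x=[5.6129] v=[-1.5478]
Step 11: x=[5.3413] v=[-1.0865]
Step 12: x=[5.2008] v=[-0.5622]
Step 13: x=[5.1995] v=[-0.0053]
Step 14: x=[5.3375] v=[0.5520]
First v>=0 after going negative at step 14, time=3.5000

Answer: 3.5000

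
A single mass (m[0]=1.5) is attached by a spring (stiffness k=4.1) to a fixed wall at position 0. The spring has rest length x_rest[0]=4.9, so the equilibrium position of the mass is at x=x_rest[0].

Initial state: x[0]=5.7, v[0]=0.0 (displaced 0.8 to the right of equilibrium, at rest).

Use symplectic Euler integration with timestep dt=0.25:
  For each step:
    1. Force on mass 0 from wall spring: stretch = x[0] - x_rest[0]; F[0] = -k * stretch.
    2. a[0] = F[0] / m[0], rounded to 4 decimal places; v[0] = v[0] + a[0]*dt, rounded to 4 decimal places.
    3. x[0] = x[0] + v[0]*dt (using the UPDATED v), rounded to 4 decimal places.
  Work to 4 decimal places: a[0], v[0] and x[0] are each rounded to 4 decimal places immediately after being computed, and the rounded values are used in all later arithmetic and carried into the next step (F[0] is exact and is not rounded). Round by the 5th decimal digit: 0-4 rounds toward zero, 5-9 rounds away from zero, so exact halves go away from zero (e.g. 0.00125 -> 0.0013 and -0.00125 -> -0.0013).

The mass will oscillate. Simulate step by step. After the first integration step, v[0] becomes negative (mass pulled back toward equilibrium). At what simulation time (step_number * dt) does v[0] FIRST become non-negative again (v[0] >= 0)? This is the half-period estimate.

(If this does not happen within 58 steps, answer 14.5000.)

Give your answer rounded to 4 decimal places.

Answer: 2.0000

Derivation:
Step 0: x=[5.7000] v=[0.0000]
Step 1: x=[5.5633] v=[-0.5467]
Step 2: x=[5.3133] v=[-1.0000]
Step 3: x=[4.9927] v=[-1.2824]
Step 4: x=[4.6563] v=[-1.3458]
Step 5: x=[4.3615] v=[-1.1793]
Step 6: x=[4.1587] v=[-0.8113]
Step 7: x=[4.0825] v=[-0.3048]
Step 8: x=[4.1460] v=[0.2538]
First v>=0 after going negative at step 8, time=2.0000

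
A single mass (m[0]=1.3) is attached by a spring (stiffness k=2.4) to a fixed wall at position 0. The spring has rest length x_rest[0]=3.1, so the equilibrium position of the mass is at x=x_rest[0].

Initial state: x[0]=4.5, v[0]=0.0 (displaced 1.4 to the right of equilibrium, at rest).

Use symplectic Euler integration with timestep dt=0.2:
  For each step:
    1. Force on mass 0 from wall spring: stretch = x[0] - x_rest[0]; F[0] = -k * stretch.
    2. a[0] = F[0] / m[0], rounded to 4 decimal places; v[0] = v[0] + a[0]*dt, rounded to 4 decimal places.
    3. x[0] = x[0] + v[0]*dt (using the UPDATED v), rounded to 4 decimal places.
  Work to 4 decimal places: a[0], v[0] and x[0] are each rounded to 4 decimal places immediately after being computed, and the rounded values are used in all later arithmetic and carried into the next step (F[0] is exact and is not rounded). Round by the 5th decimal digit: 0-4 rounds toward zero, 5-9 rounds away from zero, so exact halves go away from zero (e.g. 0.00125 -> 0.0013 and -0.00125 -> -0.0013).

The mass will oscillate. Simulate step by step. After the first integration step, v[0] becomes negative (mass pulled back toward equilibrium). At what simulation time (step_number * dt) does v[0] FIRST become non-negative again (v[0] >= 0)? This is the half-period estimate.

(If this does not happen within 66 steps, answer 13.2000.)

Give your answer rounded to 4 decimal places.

Answer: 2.4000

Derivation:
Step 0: x=[4.5000] v=[0.0000]
Step 1: x=[4.3966] v=[-0.5169]
Step 2: x=[4.1975] v=[-0.9956]
Step 3: x=[3.9173] v=[-1.4008]
Step 4: x=[3.5768] v=[-1.7026]
Step 5: x=[3.2011] v=[-1.8786]
Step 6: x=[2.8179] v=[-1.9159]
Step 7: x=[2.4556] v=[-1.8117]
Step 8: x=[2.1408] v=[-1.5738]
Step 9: x=[1.8969] v=[-1.2196]
Step 10: x=[1.7418] v=[-0.7754]
Step 11: x=[1.6870] v=[-0.2739]
Step 12: x=[1.7366] v=[0.2478]
First v>=0 after going negative at step 12, time=2.4000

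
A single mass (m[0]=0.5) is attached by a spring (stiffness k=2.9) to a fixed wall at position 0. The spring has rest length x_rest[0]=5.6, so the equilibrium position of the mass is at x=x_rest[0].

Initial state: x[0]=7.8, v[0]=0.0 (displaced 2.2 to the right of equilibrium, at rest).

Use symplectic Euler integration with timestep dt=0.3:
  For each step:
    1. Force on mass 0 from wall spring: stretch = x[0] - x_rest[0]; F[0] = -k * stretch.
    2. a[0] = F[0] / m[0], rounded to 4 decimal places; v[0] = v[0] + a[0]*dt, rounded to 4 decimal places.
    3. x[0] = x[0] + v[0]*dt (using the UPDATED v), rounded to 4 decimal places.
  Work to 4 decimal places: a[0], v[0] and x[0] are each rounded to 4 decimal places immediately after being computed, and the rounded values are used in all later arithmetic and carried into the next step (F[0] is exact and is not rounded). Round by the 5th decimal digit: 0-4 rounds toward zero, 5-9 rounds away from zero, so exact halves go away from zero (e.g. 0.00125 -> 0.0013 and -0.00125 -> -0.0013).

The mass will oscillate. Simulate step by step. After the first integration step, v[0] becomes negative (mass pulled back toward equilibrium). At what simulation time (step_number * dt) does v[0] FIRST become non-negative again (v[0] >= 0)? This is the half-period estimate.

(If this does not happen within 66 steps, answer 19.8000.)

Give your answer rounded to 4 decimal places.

Answer: 1.5000

Derivation:
Step 0: x=[7.8000] v=[0.0000]
Step 1: x=[6.6516] v=[-3.8280]
Step 2: x=[4.9543] v=[-5.6578]
Step 3: x=[3.5940] v=[-4.5343]
Step 4: x=[3.2808] v=[-1.0439]
Step 5: x=[4.1783] v=[2.9915]
First v>=0 after going negative at step 5, time=1.5000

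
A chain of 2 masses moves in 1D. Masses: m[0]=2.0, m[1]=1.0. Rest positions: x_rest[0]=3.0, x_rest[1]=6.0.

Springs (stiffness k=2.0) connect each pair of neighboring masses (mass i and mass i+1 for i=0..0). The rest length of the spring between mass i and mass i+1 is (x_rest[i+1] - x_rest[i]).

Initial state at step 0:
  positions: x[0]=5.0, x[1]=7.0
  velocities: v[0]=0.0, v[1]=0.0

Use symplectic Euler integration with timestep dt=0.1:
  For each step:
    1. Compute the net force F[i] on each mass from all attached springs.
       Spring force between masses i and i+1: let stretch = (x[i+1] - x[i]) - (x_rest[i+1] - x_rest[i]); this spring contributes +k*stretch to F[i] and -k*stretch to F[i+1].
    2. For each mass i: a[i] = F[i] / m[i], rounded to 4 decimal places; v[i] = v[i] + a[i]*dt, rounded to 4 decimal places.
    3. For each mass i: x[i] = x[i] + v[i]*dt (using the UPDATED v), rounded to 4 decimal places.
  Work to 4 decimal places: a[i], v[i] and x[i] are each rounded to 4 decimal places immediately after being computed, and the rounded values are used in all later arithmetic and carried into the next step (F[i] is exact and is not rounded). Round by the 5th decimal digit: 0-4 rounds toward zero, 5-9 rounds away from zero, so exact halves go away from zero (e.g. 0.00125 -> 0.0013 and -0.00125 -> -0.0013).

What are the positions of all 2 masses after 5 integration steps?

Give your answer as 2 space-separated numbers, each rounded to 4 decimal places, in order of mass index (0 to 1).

Step 0: x=[5.0000 7.0000] v=[0.0000 0.0000]
Step 1: x=[4.9900 7.0200] v=[-0.1000 0.2000]
Step 2: x=[4.9703 7.0594] v=[-0.1970 0.3940]
Step 3: x=[4.9415 7.1170] v=[-0.2881 0.5762]
Step 4: x=[4.9044 7.1911] v=[-0.3706 0.7411]
Step 5: x=[4.8602 7.2795] v=[-0.4419 0.8838]

Answer: 4.8602 7.2795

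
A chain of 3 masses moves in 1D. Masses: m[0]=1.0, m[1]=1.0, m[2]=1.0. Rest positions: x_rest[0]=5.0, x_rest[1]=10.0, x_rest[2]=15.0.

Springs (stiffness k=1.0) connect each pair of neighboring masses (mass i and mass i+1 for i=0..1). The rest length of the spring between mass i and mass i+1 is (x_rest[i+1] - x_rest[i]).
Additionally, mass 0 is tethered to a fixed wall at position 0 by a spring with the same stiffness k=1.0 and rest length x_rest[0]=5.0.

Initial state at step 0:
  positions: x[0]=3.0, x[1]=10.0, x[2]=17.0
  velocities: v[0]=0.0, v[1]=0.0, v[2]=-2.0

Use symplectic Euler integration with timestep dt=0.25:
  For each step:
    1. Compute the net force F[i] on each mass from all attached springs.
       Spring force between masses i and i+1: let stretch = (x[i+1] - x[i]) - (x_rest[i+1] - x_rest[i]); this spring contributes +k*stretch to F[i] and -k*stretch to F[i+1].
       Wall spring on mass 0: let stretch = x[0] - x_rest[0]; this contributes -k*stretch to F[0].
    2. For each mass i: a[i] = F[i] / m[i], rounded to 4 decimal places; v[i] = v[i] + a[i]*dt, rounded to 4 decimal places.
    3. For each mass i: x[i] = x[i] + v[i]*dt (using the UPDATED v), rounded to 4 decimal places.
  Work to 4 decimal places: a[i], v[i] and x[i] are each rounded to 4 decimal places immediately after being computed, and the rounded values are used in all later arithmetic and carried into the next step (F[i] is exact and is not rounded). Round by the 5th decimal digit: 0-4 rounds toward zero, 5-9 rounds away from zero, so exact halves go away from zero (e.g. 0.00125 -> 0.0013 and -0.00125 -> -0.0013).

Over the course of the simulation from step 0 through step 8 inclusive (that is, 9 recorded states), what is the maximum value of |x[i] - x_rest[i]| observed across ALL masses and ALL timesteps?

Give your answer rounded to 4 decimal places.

Step 0: x=[3.0000 10.0000 17.0000] v=[0.0000 0.0000 -2.0000]
Step 1: x=[3.2500 10.0000 16.3750] v=[1.0000 0.0000 -2.5000]
Step 2: x=[3.7188 9.9766 15.6641] v=[1.8750 -0.0938 -2.8438]
Step 3: x=[4.3463 9.9175 14.9102] v=[2.5098 -0.2364 -3.0157]
Step 4: x=[5.0503 9.8223 14.1567] v=[2.8160 -0.3810 -3.0139]
Step 5: x=[5.7369 9.6997 13.4448] v=[2.7464 -0.4904 -2.8475]
Step 6: x=[6.3126 9.5635 12.8114] v=[2.3029 -0.5448 -2.5338]
Step 7: x=[6.6970 9.4271 12.2875] v=[1.5375 -0.5456 -2.0958]
Step 8: x=[6.8335 9.2989 11.8973] v=[0.5458 -0.5130 -1.5609]
Max displacement = 3.1027

Answer: 3.1027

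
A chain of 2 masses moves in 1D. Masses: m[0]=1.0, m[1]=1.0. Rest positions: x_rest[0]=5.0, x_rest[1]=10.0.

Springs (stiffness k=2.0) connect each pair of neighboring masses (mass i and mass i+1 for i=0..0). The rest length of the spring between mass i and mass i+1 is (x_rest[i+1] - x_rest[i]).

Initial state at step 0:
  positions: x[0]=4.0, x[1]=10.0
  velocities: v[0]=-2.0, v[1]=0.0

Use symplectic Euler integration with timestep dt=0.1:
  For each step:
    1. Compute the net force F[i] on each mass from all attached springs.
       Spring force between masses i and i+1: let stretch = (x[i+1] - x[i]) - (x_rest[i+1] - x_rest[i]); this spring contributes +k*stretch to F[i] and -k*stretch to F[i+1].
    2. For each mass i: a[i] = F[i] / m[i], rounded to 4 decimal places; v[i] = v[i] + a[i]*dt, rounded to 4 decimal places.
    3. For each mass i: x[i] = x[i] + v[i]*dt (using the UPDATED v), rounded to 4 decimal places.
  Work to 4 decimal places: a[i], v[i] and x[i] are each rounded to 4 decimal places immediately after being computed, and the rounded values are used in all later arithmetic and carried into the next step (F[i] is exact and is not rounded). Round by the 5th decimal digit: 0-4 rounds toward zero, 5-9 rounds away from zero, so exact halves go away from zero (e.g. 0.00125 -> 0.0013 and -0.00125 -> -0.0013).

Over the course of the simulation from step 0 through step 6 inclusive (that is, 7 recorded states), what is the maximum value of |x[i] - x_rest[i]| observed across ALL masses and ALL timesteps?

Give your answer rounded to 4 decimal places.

Answer: 1.7021

Derivation:
Step 0: x=[4.0000 10.0000] v=[-2.0000 0.0000]
Step 1: x=[3.8200 9.9800] v=[-1.8000 -0.2000]
Step 2: x=[3.6632 9.9368] v=[-1.5680 -0.4320]
Step 3: x=[3.5319 9.8681] v=[-1.3133 -0.6867]
Step 4: x=[3.4273 9.7727] v=[-1.0461 -0.9539]
Step 5: x=[3.3496 9.6504] v=[-0.7770 -1.2230]
Step 6: x=[3.2979 9.5021] v=[-0.5168 -1.4832]
Max displacement = 1.7021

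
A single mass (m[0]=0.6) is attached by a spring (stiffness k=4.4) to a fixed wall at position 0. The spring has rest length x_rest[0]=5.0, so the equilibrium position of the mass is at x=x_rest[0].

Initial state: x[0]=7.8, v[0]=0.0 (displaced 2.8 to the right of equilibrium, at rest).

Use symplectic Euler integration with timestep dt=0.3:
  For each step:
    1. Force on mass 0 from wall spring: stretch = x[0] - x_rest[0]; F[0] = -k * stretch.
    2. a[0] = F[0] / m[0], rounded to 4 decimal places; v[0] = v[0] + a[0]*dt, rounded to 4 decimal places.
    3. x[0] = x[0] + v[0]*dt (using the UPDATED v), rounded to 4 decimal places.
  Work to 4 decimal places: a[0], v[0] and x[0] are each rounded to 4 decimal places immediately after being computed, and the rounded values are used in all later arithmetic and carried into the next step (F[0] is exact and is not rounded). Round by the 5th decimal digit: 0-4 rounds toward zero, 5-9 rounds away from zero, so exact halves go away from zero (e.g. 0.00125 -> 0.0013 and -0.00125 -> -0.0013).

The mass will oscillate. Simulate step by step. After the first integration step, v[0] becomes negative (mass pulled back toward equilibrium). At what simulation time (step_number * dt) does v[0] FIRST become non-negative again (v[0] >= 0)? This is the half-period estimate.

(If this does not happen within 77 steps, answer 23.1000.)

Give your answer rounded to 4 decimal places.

Answer: 1.2000

Derivation:
Step 0: x=[7.8000] v=[0.0000]
Step 1: x=[5.9520] v=[-6.1600]
Step 2: x=[3.4757] v=[-8.2544]
Step 3: x=[2.0054] v=[-4.9009]
Step 4: x=[2.5116] v=[1.6872]
First v>=0 after going negative at step 4, time=1.2000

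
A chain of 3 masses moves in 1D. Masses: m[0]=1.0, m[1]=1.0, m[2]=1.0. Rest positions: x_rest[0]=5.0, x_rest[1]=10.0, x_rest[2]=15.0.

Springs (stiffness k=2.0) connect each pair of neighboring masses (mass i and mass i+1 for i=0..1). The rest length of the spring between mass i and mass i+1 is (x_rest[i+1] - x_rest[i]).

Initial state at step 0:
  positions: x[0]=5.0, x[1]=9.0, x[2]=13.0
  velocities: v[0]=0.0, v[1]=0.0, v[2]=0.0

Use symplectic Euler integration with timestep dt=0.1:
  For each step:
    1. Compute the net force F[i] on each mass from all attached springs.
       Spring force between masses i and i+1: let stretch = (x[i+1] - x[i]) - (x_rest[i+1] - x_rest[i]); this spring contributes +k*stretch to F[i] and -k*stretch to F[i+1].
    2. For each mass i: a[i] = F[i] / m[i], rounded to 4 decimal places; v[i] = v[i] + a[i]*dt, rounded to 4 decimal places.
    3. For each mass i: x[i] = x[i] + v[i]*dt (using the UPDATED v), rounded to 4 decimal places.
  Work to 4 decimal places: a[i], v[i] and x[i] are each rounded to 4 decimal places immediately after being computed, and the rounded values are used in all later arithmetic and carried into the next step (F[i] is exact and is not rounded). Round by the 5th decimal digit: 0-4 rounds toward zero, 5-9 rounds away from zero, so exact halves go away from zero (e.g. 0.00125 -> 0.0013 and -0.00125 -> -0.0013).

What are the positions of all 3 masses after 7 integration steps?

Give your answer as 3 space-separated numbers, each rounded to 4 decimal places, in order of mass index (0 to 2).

Answer: 4.4888 9.0000 13.5113

Derivation:
Step 0: x=[5.0000 9.0000 13.0000] v=[0.0000 0.0000 0.0000]
Step 1: x=[4.9800 9.0000 13.0200] v=[-0.2000 0.0000 0.2000]
Step 2: x=[4.9404 9.0000 13.0596] v=[-0.3960 0.0000 0.3960]
Step 3: x=[4.8820 9.0000 13.1180] v=[-0.5841 0.0000 0.5841]
Step 4: x=[4.8060 9.0000 13.1941] v=[-0.7605 0.0000 0.7605]
Step 5: x=[4.7138 9.0000 13.2863] v=[-0.9217 0.0000 0.9217]
Step 6: x=[4.6074 9.0000 13.3927] v=[-1.0645 0.0000 1.0644]
Step 7: x=[4.4888 9.0000 13.5113] v=[-1.1860 0.0000 1.1859]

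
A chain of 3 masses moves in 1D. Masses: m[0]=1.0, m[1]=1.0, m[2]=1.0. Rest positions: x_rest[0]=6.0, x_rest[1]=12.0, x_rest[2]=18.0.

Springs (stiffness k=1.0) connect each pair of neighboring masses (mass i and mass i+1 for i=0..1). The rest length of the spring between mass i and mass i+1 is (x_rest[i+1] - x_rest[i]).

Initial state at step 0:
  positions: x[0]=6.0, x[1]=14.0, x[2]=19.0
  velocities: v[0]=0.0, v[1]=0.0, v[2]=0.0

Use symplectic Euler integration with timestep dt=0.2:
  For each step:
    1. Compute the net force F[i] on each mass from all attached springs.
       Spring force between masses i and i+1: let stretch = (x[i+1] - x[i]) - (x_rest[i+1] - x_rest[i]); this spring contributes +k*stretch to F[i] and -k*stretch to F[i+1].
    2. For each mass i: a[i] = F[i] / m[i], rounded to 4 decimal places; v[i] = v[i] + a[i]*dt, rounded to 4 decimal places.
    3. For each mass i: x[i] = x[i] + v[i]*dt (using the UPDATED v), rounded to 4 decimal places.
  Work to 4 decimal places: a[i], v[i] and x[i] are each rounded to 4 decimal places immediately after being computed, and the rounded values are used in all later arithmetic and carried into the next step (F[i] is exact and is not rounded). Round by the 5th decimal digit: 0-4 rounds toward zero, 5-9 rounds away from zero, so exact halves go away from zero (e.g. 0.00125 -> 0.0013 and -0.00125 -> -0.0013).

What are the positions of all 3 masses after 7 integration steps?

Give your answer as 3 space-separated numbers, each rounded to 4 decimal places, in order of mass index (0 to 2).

Answer: 7.4037 12.1241 19.4722

Derivation:
Step 0: x=[6.0000 14.0000 19.0000] v=[0.0000 0.0000 0.0000]
Step 1: x=[6.0800 13.8800 19.0400] v=[0.4000 -0.6000 0.2000]
Step 2: x=[6.2320 13.6544 19.1136] v=[0.7600 -1.1280 0.3680]
Step 3: x=[6.4409 13.3503 19.2088] v=[1.0445 -1.5206 0.4762]
Step 4: x=[6.6862 13.0041 19.3097] v=[1.2264 -1.7308 0.5045]
Step 5: x=[6.9442 12.6574 19.3984] v=[1.2900 -1.7333 0.4434]
Step 6: x=[7.1907 12.3519 19.4574] v=[1.2326 -1.5277 0.2952]
Step 7: x=[7.4037 12.1241 19.4722] v=[1.0648 -1.1388 0.0741]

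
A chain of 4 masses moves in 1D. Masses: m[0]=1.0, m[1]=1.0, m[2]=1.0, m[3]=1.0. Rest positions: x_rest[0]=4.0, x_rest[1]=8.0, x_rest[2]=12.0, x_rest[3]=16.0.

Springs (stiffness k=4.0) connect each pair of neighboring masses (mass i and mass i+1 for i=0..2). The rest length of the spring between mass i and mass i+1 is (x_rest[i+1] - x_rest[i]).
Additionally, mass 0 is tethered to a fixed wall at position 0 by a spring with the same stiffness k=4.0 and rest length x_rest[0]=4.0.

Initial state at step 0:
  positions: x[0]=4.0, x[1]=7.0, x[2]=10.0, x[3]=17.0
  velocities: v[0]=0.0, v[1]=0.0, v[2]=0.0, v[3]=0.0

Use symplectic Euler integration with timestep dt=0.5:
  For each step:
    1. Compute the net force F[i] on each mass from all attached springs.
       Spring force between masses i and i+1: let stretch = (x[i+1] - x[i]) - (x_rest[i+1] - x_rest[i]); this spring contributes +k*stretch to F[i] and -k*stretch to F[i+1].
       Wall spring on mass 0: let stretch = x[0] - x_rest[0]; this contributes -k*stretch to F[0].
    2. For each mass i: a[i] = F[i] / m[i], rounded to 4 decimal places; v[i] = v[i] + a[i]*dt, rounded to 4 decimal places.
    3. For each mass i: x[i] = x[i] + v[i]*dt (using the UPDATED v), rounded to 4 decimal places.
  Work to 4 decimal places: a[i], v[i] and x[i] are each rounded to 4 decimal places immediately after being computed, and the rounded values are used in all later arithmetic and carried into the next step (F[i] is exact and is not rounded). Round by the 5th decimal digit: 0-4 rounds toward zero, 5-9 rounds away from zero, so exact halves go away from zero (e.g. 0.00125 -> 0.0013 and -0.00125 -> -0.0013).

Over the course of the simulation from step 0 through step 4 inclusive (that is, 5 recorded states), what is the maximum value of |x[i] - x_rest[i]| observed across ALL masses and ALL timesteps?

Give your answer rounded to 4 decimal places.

Answer: 3.0000

Derivation:
Step 0: x=[4.0000 7.0000 10.0000 17.0000] v=[0.0000 0.0000 0.0000 0.0000]
Step 1: x=[3.0000 7.0000 14.0000 14.0000] v=[-2.0000 0.0000 8.0000 -6.0000]
Step 2: x=[3.0000 10.0000 11.0000 15.0000] v=[0.0000 6.0000 -6.0000 2.0000]
Step 3: x=[7.0000 7.0000 11.0000 16.0000] v=[8.0000 -6.0000 0.0000 2.0000]
Step 4: x=[4.0000 8.0000 12.0000 16.0000] v=[-6.0000 2.0000 2.0000 0.0000]
Max displacement = 3.0000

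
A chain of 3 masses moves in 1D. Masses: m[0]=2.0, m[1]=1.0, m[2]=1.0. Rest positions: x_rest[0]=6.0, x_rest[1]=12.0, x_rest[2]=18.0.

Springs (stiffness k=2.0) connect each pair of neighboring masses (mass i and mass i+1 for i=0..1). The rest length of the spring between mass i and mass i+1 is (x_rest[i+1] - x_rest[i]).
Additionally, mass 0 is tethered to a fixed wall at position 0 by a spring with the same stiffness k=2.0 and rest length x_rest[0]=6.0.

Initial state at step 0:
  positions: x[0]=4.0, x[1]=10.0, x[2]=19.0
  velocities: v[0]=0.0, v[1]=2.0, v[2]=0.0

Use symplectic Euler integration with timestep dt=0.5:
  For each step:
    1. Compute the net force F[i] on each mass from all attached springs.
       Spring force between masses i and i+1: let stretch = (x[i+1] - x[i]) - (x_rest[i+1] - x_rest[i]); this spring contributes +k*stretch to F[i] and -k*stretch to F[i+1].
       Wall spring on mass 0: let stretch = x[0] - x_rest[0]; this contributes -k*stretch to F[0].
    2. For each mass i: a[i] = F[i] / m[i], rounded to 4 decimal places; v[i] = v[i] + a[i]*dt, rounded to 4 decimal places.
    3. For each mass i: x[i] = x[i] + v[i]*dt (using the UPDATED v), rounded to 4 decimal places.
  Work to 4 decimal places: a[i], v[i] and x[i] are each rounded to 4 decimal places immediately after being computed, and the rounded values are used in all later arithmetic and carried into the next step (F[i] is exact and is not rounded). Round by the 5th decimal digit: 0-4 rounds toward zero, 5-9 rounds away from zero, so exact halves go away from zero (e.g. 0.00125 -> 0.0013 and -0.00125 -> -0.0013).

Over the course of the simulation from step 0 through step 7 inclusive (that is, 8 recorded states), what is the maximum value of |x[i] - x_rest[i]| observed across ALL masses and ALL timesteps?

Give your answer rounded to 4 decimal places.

Step 0: x=[4.0000 10.0000 19.0000] v=[0.0000 2.0000 0.0000]
Step 1: x=[4.5000 12.5000 17.5000] v=[1.0000 5.0000 -3.0000]
Step 2: x=[5.8750 13.5000 16.5000] v=[2.7500 2.0000 -2.0000]
Step 3: x=[7.6875 12.1875 17.0000] v=[3.6250 -2.6250 1.0000]
Step 4: x=[8.7032 11.0313 18.0938] v=[2.0313 -2.3125 2.1875]
Step 5: x=[8.1251 12.2423 18.6563] v=[-1.1563 2.4219 1.1250]
Step 6: x=[6.5450 14.6017 19.0118] v=[-3.1603 4.7187 0.7110]
Step 7: x=[5.3428 15.1378 20.1623] v=[-2.4045 1.0721 2.3009]
Max displacement = 3.1378

Answer: 3.1378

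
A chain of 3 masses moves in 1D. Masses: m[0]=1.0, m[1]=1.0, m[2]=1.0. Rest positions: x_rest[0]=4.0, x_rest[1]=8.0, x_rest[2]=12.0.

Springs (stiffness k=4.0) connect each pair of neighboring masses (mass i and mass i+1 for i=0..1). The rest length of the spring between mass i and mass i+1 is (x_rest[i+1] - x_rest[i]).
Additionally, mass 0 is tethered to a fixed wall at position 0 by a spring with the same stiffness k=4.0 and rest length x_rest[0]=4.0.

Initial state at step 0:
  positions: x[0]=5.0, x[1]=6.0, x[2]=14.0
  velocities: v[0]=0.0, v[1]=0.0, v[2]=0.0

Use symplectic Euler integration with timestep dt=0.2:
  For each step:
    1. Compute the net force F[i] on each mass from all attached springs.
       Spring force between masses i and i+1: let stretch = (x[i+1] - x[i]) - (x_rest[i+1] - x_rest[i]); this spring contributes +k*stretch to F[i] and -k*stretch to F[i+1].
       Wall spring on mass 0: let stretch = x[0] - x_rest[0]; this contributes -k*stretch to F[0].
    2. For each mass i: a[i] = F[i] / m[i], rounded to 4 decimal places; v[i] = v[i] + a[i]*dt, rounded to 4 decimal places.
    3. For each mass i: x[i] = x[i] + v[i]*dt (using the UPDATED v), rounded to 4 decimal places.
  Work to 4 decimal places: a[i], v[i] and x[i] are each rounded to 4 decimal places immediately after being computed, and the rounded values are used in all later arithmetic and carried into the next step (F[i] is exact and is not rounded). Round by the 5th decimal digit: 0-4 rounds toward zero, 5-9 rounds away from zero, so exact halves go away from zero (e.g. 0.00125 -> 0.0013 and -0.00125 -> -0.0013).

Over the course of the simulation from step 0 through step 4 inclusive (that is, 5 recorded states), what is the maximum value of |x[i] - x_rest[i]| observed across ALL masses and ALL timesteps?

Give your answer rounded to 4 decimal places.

Step 0: x=[5.0000 6.0000 14.0000] v=[0.0000 0.0000 0.0000]
Step 1: x=[4.3600 7.1200 13.3600] v=[-3.2000 5.6000 -3.2000]
Step 2: x=[3.4640 8.7968 12.3616] v=[-4.4800 8.3840 -4.9920]
Step 3: x=[2.8670 10.1907 11.4328] v=[-2.9850 6.9696 -4.6438]
Step 4: x=[2.9831 10.6116 10.9453] v=[0.5804 2.1043 -2.4375]
Max displacement = 2.6116

Answer: 2.6116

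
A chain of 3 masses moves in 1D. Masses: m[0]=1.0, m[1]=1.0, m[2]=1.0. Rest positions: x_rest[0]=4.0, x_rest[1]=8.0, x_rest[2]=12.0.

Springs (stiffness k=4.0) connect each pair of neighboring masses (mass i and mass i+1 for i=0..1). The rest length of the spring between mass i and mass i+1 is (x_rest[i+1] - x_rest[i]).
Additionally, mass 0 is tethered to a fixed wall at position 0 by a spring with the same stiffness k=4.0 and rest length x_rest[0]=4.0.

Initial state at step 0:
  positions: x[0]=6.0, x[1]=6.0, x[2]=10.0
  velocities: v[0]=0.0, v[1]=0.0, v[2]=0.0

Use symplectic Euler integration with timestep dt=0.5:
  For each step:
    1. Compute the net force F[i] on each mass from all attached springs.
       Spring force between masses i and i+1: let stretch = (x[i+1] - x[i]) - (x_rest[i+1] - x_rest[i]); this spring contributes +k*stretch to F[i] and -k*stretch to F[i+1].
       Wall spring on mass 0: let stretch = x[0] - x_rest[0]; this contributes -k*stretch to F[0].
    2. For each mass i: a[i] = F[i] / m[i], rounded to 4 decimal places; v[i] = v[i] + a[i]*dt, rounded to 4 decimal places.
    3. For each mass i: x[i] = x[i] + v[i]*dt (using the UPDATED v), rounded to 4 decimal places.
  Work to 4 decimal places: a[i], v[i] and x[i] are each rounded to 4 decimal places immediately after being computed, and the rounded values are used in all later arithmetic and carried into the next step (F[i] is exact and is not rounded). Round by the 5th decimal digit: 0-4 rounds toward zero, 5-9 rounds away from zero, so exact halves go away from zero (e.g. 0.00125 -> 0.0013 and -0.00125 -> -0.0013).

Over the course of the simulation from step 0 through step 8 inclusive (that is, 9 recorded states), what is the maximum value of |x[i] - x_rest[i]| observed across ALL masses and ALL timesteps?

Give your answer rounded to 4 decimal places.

Step 0: x=[6.0000 6.0000 10.0000] v=[0.0000 0.0000 0.0000]
Step 1: x=[0.0000 10.0000 10.0000] v=[-12.0000 8.0000 0.0000]
Step 2: x=[4.0000 4.0000 14.0000] v=[8.0000 -12.0000 8.0000]
Step 3: x=[4.0000 8.0000 12.0000] v=[0.0000 8.0000 -4.0000]
Step 4: x=[4.0000 12.0000 10.0000] v=[0.0000 8.0000 -4.0000]
Step 5: x=[8.0000 6.0000 14.0000] v=[8.0000 -12.0000 8.0000]
Step 6: x=[2.0000 10.0000 14.0000] v=[-12.0000 8.0000 0.0000]
Step 7: x=[2.0000 10.0000 14.0000] v=[0.0000 0.0000 0.0000]
Step 8: x=[8.0000 6.0000 14.0000] v=[12.0000 -8.0000 0.0000]
Max displacement = 4.0000

Answer: 4.0000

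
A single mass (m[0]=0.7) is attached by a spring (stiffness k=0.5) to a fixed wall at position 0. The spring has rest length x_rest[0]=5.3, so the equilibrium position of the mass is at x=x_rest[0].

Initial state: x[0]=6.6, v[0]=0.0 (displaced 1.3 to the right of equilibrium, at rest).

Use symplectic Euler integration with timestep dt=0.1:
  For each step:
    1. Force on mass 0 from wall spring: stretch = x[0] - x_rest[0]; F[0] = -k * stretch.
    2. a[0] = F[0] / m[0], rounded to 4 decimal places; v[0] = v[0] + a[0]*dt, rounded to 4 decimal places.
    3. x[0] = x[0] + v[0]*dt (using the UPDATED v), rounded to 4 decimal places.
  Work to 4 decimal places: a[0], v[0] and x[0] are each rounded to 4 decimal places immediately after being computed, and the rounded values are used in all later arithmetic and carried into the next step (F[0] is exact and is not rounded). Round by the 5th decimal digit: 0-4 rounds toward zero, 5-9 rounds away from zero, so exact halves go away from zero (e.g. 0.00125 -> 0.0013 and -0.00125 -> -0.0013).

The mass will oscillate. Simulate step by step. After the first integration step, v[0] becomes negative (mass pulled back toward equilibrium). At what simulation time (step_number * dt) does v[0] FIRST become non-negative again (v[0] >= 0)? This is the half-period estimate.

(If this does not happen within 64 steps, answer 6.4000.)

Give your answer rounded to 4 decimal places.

Answer: 3.8000

Derivation:
Step 0: x=[6.6000] v=[0.0000]
Step 1: x=[6.5907] v=[-0.0929]
Step 2: x=[6.5722] v=[-0.1851]
Step 3: x=[6.5446] v=[-0.2760]
Step 4: x=[6.5081] v=[-0.3649]
Step 5: x=[6.4630] v=[-0.4512]
Step 6: x=[6.4096] v=[-0.5343]
Step 7: x=[6.3482] v=[-0.6136]
Step 8: x=[6.2794] v=[-0.6885]
Step 9: x=[6.2036] v=[-0.7585]
Step 10: x=[6.1213] v=[-0.8230]
Step 11: x=[6.0331] v=[-0.8817]
Step 12: x=[5.9397] v=[-0.9341]
Step 13: x=[5.8417] v=[-0.9798]
Step 14: x=[5.7399] v=[-1.0185]
Step 15: x=[5.6349] v=[-1.0499]
Step 16: x=[5.5275] v=[-1.0738]
Step 17: x=[5.4185] v=[-1.0901]
Step 18: x=[5.3086] v=[-1.0986]
Step 19: x=[5.1987] v=[-1.0992]
Step 20: x=[5.0895] v=[-1.0920]
Step 21: x=[4.9818] v=[-1.0770]
Step 22: x=[4.8764] v=[-1.0543]
Step 23: x=[4.7740] v=[-1.0240]
Step 24: x=[4.6754] v=[-0.9864]
Step 25: x=[4.5812] v=[-0.9418]
Step 26: x=[4.4922] v=[-0.8905]
Step 27: x=[4.4089] v=[-0.8328]
Step 28: x=[4.3320] v=[-0.7692]
Step 29: x=[4.2620] v=[-0.7001]
Step 30: x=[4.1994] v=[-0.6260]
Step 31: x=[4.1447] v=[-0.5474]
Step 32: x=[4.0982] v=[-0.4649]
Step 33: x=[4.0603] v=[-0.3791]
Step 34: x=[4.0312] v=[-0.2906]
Step 35: x=[4.0112] v=[-0.2000]
Step 36: x=[4.0004] v=[-0.1079]
Step 37: x=[3.9989] v=[-0.0151]
Step 38: x=[4.0067] v=[0.0778]
First v>=0 after going negative at step 38, time=3.8000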